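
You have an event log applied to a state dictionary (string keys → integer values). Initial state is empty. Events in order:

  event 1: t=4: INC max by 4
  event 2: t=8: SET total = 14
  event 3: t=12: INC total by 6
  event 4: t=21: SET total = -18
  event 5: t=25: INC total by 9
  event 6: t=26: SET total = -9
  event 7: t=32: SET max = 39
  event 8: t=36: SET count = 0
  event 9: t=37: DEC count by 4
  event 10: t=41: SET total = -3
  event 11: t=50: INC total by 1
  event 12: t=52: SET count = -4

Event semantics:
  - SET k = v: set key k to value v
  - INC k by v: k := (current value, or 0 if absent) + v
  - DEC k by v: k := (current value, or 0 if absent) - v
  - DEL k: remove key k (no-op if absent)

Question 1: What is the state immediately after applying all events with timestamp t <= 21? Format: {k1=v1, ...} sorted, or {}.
Apply events with t <= 21 (4 events):
  after event 1 (t=4: INC max by 4): {max=4}
  after event 2 (t=8: SET total = 14): {max=4, total=14}
  after event 3 (t=12: INC total by 6): {max=4, total=20}
  after event 4 (t=21: SET total = -18): {max=4, total=-18}

Answer: {max=4, total=-18}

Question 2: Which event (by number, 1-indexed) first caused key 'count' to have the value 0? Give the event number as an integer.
Looking for first event where count becomes 0:
  event 8: count (absent) -> 0  <-- first match

Answer: 8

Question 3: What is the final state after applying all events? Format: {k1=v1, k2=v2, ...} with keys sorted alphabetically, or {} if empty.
Answer: {count=-4, max=39, total=-2}

Derivation:
  after event 1 (t=4: INC max by 4): {max=4}
  after event 2 (t=8: SET total = 14): {max=4, total=14}
  after event 3 (t=12: INC total by 6): {max=4, total=20}
  after event 4 (t=21: SET total = -18): {max=4, total=-18}
  after event 5 (t=25: INC total by 9): {max=4, total=-9}
  after event 6 (t=26: SET total = -9): {max=4, total=-9}
  after event 7 (t=32: SET max = 39): {max=39, total=-9}
  after event 8 (t=36: SET count = 0): {count=0, max=39, total=-9}
  after event 9 (t=37: DEC count by 4): {count=-4, max=39, total=-9}
  after event 10 (t=41: SET total = -3): {count=-4, max=39, total=-3}
  after event 11 (t=50: INC total by 1): {count=-4, max=39, total=-2}
  after event 12 (t=52: SET count = -4): {count=-4, max=39, total=-2}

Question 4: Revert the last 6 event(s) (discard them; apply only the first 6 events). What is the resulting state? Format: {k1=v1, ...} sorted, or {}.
Keep first 6 events (discard last 6):
  after event 1 (t=4: INC max by 4): {max=4}
  after event 2 (t=8: SET total = 14): {max=4, total=14}
  after event 3 (t=12: INC total by 6): {max=4, total=20}
  after event 4 (t=21: SET total = -18): {max=4, total=-18}
  after event 5 (t=25: INC total by 9): {max=4, total=-9}
  after event 6 (t=26: SET total = -9): {max=4, total=-9}

Answer: {max=4, total=-9}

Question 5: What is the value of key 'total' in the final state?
Answer: -2

Derivation:
Track key 'total' through all 12 events:
  event 1 (t=4: INC max by 4): total unchanged
  event 2 (t=8: SET total = 14): total (absent) -> 14
  event 3 (t=12: INC total by 6): total 14 -> 20
  event 4 (t=21: SET total = -18): total 20 -> -18
  event 5 (t=25: INC total by 9): total -18 -> -9
  event 6 (t=26: SET total = -9): total -9 -> -9
  event 7 (t=32: SET max = 39): total unchanged
  event 8 (t=36: SET count = 0): total unchanged
  event 9 (t=37: DEC count by 4): total unchanged
  event 10 (t=41: SET total = -3): total -9 -> -3
  event 11 (t=50: INC total by 1): total -3 -> -2
  event 12 (t=52: SET count = -4): total unchanged
Final: total = -2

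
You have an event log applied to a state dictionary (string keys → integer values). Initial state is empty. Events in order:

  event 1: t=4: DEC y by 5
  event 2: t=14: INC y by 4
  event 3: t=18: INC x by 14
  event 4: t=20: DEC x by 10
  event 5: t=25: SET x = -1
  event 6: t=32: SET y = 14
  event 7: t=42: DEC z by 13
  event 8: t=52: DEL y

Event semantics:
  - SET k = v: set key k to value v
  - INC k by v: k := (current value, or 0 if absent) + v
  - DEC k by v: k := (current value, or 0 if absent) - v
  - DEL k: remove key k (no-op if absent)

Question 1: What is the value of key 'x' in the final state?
Track key 'x' through all 8 events:
  event 1 (t=4: DEC y by 5): x unchanged
  event 2 (t=14: INC y by 4): x unchanged
  event 3 (t=18: INC x by 14): x (absent) -> 14
  event 4 (t=20: DEC x by 10): x 14 -> 4
  event 5 (t=25: SET x = -1): x 4 -> -1
  event 6 (t=32: SET y = 14): x unchanged
  event 7 (t=42: DEC z by 13): x unchanged
  event 8 (t=52: DEL y): x unchanged
Final: x = -1

Answer: -1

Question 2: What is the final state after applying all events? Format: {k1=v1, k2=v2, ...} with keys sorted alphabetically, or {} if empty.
Answer: {x=-1, z=-13}

Derivation:
  after event 1 (t=4: DEC y by 5): {y=-5}
  after event 2 (t=14: INC y by 4): {y=-1}
  after event 3 (t=18: INC x by 14): {x=14, y=-1}
  after event 4 (t=20: DEC x by 10): {x=4, y=-1}
  after event 5 (t=25: SET x = -1): {x=-1, y=-1}
  after event 6 (t=32: SET y = 14): {x=-1, y=14}
  after event 7 (t=42: DEC z by 13): {x=-1, y=14, z=-13}
  after event 8 (t=52: DEL y): {x=-1, z=-13}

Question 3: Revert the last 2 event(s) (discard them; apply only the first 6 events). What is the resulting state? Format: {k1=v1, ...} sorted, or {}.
Keep first 6 events (discard last 2):
  after event 1 (t=4: DEC y by 5): {y=-5}
  after event 2 (t=14: INC y by 4): {y=-1}
  after event 3 (t=18: INC x by 14): {x=14, y=-1}
  after event 4 (t=20: DEC x by 10): {x=4, y=-1}
  after event 5 (t=25: SET x = -1): {x=-1, y=-1}
  after event 6 (t=32: SET y = 14): {x=-1, y=14}

Answer: {x=-1, y=14}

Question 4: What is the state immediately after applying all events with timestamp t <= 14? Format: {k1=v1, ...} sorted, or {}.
Answer: {y=-1}

Derivation:
Apply events with t <= 14 (2 events):
  after event 1 (t=4: DEC y by 5): {y=-5}
  after event 2 (t=14: INC y by 4): {y=-1}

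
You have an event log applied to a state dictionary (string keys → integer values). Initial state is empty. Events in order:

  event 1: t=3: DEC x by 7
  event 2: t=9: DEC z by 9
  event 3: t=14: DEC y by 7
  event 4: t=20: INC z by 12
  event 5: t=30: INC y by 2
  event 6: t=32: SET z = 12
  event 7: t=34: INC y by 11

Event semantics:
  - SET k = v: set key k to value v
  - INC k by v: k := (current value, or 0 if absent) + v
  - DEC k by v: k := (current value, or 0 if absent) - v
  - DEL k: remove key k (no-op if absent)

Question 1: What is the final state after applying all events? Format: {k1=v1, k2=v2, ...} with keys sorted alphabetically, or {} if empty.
  after event 1 (t=3: DEC x by 7): {x=-7}
  after event 2 (t=9: DEC z by 9): {x=-7, z=-9}
  after event 3 (t=14: DEC y by 7): {x=-7, y=-7, z=-9}
  after event 4 (t=20: INC z by 12): {x=-7, y=-7, z=3}
  after event 5 (t=30: INC y by 2): {x=-7, y=-5, z=3}
  after event 6 (t=32: SET z = 12): {x=-7, y=-5, z=12}
  after event 7 (t=34: INC y by 11): {x=-7, y=6, z=12}

Answer: {x=-7, y=6, z=12}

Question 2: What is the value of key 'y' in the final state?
Track key 'y' through all 7 events:
  event 1 (t=3: DEC x by 7): y unchanged
  event 2 (t=9: DEC z by 9): y unchanged
  event 3 (t=14: DEC y by 7): y (absent) -> -7
  event 4 (t=20: INC z by 12): y unchanged
  event 5 (t=30: INC y by 2): y -7 -> -5
  event 6 (t=32: SET z = 12): y unchanged
  event 7 (t=34: INC y by 11): y -5 -> 6
Final: y = 6

Answer: 6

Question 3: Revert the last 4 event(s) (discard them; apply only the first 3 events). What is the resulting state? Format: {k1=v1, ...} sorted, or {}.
Keep first 3 events (discard last 4):
  after event 1 (t=3: DEC x by 7): {x=-7}
  after event 2 (t=9: DEC z by 9): {x=-7, z=-9}
  after event 3 (t=14: DEC y by 7): {x=-7, y=-7, z=-9}

Answer: {x=-7, y=-7, z=-9}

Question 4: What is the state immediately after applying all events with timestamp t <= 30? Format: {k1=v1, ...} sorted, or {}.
Answer: {x=-7, y=-5, z=3}

Derivation:
Apply events with t <= 30 (5 events):
  after event 1 (t=3: DEC x by 7): {x=-7}
  after event 2 (t=9: DEC z by 9): {x=-7, z=-9}
  after event 3 (t=14: DEC y by 7): {x=-7, y=-7, z=-9}
  after event 4 (t=20: INC z by 12): {x=-7, y=-7, z=3}
  after event 5 (t=30: INC y by 2): {x=-7, y=-5, z=3}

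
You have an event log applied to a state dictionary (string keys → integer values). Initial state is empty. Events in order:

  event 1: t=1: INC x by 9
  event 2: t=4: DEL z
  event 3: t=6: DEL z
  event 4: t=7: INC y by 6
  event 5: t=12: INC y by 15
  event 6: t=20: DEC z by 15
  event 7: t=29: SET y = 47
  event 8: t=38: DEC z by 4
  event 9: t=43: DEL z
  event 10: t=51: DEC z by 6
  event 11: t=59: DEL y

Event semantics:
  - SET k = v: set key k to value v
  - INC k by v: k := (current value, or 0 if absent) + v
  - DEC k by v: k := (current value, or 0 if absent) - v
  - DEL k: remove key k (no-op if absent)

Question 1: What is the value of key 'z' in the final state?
Answer: -6

Derivation:
Track key 'z' through all 11 events:
  event 1 (t=1: INC x by 9): z unchanged
  event 2 (t=4: DEL z): z (absent) -> (absent)
  event 3 (t=6: DEL z): z (absent) -> (absent)
  event 4 (t=7: INC y by 6): z unchanged
  event 5 (t=12: INC y by 15): z unchanged
  event 6 (t=20: DEC z by 15): z (absent) -> -15
  event 7 (t=29: SET y = 47): z unchanged
  event 8 (t=38: DEC z by 4): z -15 -> -19
  event 9 (t=43: DEL z): z -19 -> (absent)
  event 10 (t=51: DEC z by 6): z (absent) -> -6
  event 11 (t=59: DEL y): z unchanged
Final: z = -6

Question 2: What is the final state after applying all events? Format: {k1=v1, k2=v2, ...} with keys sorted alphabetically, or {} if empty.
  after event 1 (t=1: INC x by 9): {x=9}
  after event 2 (t=4: DEL z): {x=9}
  after event 3 (t=6: DEL z): {x=9}
  after event 4 (t=7: INC y by 6): {x=9, y=6}
  after event 5 (t=12: INC y by 15): {x=9, y=21}
  after event 6 (t=20: DEC z by 15): {x=9, y=21, z=-15}
  after event 7 (t=29: SET y = 47): {x=9, y=47, z=-15}
  after event 8 (t=38: DEC z by 4): {x=9, y=47, z=-19}
  after event 9 (t=43: DEL z): {x=9, y=47}
  after event 10 (t=51: DEC z by 6): {x=9, y=47, z=-6}
  after event 11 (t=59: DEL y): {x=9, z=-6}

Answer: {x=9, z=-6}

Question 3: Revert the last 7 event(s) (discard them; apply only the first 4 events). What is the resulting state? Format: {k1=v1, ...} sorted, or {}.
Keep first 4 events (discard last 7):
  after event 1 (t=1: INC x by 9): {x=9}
  after event 2 (t=4: DEL z): {x=9}
  after event 3 (t=6: DEL z): {x=9}
  after event 4 (t=7: INC y by 6): {x=9, y=6}

Answer: {x=9, y=6}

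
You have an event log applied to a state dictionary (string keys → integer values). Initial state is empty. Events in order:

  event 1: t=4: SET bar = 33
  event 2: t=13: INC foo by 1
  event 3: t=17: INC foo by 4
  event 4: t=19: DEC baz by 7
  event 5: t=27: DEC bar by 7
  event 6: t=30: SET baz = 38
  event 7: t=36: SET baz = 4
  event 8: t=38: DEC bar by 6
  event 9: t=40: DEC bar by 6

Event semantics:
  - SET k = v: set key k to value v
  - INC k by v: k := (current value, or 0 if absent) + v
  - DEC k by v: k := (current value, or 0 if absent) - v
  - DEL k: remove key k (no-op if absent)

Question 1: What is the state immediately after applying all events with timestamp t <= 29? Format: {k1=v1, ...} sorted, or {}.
Answer: {bar=26, baz=-7, foo=5}

Derivation:
Apply events with t <= 29 (5 events):
  after event 1 (t=4: SET bar = 33): {bar=33}
  after event 2 (t=13: INC foo by 1): {bar=33, foo=1}
  after event 3 (t=17: INC foo by 4): {bar=33, foo=5}
  after event 4 (t=19: DEC baz by 7): {bar=33, baz=-7, foo=5}
  after event 5 (t=27: DEC bar by 7): {bar=26, baz=-7, foo=5}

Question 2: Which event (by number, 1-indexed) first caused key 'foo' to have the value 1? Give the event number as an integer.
Looking for first event where foo becomes 1:
  event 2: foo (absent) -> 1  <-- first match

Answer: 2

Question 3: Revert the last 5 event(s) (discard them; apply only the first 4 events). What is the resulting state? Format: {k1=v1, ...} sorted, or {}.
Keep first 4 events (discard last 5):
  after event 1 (t=4: SET bar = 33): {bar=33}
  after event 2 (t=13: INC foo by 1): {bar=33, foo=1}
  after event 3 (t=17: INC foo by 4): {bar=33, foo=5}
  after event 4 (t=19: DEC baz by 7): {bar=33, baz=-7, foo=5}

Answer: {bar=33, baz=-7, foo=5}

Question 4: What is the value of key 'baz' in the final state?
Track key 'baz' through all 9 events:
  event 1 (t=4: SET bar = 33): baz unchanged
  event 2 (t=13: INC foo by 1): baz unchanged
  event 3 (t=17: INC foo by 4): baz unchanged
  event 4 (t=19: DEC baz by 7): baz (absent) -> -7
  event 5 (t=27: DEC bar by 7): baz unchanged
  event 6 (t=30: SET baz = 38): baz -7 -> 38
  event 7 (t=36: SET baz = 4): baz 38 -> 4
  event 8 (t=38: DEC bar by 6): baz unchanged
  event 9 (t=40: DEC bar by 6): baz unchanged
Final: baz = 4

Answer: 4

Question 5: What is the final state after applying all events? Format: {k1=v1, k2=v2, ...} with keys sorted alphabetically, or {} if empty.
  after event 1 (t=4: SET bar = 33): {bar=33}
  after event 2 (t=13: INC foo by 1): {bar=33, foo=1}
  after event 3 (t=17: INC foo by 4): {bar=33, foo=5}
  after event 4 (t=19: DEC baz by 7): {bar=33, baz=-7, foo=5}
  after event 5 (t=27: DEC bar by 7): {bar=26, baz=-7, foo=5}
  after event 6 (t=30: SET baz = 38): {bar=26, baz=38, foo=5}
  after event 7 (t=36: SET baz = 4): {bar=26, baz=4, foo=5}
  after event 8 (t=38: DEC bar by 6): {bar=20, baz=4, foo=5}
  after event 9 (t=40: DEC bar by 6): {bar=14, baz=4, foo=5}

Answer: {bar=14, baz=4, foo=5}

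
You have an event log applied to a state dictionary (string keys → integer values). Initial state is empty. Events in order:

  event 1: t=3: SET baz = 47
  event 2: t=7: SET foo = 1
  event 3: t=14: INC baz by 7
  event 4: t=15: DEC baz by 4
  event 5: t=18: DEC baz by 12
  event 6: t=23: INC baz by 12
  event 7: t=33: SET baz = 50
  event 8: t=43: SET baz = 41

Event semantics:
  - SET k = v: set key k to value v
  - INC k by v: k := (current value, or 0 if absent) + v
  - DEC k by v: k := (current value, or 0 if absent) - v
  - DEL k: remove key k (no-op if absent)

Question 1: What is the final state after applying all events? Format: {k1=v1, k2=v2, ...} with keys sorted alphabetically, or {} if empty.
  after event 1 (t=3: SET baz = 47): {baz=47}
  after event 2 (t=7: SET foo = 1): {baz=47, foo=1}
  after event 3 (t=14: INC baz by 7): {baz=54, foo=1}
  after event 4 (t=15: DEC baz by 4): {baz=50, foo=1}
  after event 5 (t=18: DEC baz by 12): {baz=38, foo=1}
  after event 6 (t=23: INC baz by 12): {baz=50, foo=1}
  after event 7 (t=33: SET baz = 50): {baz=50, foo=1}
  after event 8 (t=43: SET baz = 41): {baz=41, foo=1}

Answer: {baz=41, foo=1}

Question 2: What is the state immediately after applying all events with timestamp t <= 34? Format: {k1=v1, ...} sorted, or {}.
Answer: {baz=50, foo=1}

Derivation:
Apply events with t <= 34 (7 events):
  after event 1 (t=3: SET baz = 47): {baz=47}
  after event 2 (t=7: SET foo = 1): {baz=47, foo=1}
  after event 3 (t=14: INC baz by 7): {baz=54, foo=1}
  after event 4 (t=15: DEC baz by 4): {baz=50, foo=1}
  after event 5 (t=18: DEC baz by 12): {baz=38, foo=1}
  after event 6 (t=23: INC baz by 12): {baz=50, foo=1}
  after event 7 (t=33: SET baz = 50): {baz=50, foo=1}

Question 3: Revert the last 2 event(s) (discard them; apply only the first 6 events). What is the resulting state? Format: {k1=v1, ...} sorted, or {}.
Answer: {baz=50, foo=1}

Derivation:
Keep first 6 events (discard last 2):
  after event 1 (t=3: SET baz = 47): {baz=47}
  after event 2 (t=7: SET foo = 1): {baz=47, foo=1}
  after event 3 (t=14: INC baz by 7): {baz=54, foo=1}
  after event 4 (t=15: DEC baz by 4): {baz=50, foo=1}
  after event 5 (t=18: DEC baz by 12): {baz=38, foo=1}
  after event 6 (t=23: INC baz by 12): {baz=50, foo=1}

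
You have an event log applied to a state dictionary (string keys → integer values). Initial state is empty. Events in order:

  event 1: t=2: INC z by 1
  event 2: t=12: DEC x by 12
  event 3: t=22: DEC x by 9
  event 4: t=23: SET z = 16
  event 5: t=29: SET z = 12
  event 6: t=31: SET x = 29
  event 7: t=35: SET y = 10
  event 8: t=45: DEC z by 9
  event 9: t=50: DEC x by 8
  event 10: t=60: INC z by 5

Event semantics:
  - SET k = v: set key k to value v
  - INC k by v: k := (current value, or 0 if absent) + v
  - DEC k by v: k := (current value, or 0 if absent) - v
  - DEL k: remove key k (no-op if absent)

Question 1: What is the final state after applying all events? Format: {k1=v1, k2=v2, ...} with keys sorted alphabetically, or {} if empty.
  after event 1 (t=2: INC z by 1): {z=1}
  after event 2 (t=12: DEC x by 12): {x=-12, z=1}
  after event 3 (t=22: DEC x by 9): {x=-21, z=1}
  after event 4 (t=23: SET z = 16): {x=-21, z=16}
  after event 5 (t=29: SET z = 12): {x=-21, z=12}
  after event 6 (t=31: SET x = 29): {x=29, z=12}
  after event 7 (t=35: SET y = 10): {x=29, y=10, z=12}
  after event 8 (t=45: DEC z by 9): {x=29, y=10, z=3}
  after event 9 (t=50: DEC x by 8): {x=21, y=10, z=3}
  after event 10 (t=60: INC z by 5): {x=21, y=10, z=8}

Answer: {x=21, y=10, z=8}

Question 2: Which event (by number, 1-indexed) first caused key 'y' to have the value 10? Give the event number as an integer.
Looking for first event where y becomes 10:
  event 7: y (absent) -> 10  <-- first match

Answer: 7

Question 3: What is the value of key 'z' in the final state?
Track key 'z' through all 10 events:
  event 1 (t=2: INC z by 1): z (absent) -> 1
  event 2 (t=12: DEC x by 12): z unchanged
  event 3 (t=22: DEC x by 9): z unchanged
  event 4 (t=23: SET z = 16): z 1 -> 16
  event 5 (t=29: SET z = 12): z 16 -> 12
  event 6 (t=31: SET x = 29): z unchanged
  event 7 (t=35: SET y = 10): z unchanged
  event 8 (t=45: DEC z by 9): z 12 -> 3
  event 9 (t=50: DEC x by 8): z unchanged
  event 10 (t=60: INC z by 5): z 3 -> 8
Final: z = 8

Answer: 8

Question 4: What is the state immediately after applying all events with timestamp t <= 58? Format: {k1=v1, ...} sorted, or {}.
Answer: {x=21, y=10, z=3}

Derivation:
Apply events with t <= 58 (9 events):
  after event 1 (t=2: INC z by 1): {z=1}
  after event 2 (t=12: DEC x by 12): {x=-12, z=1}
  after event 3 (t=22: DEC x by 9): {x=-21, z=1}
  after event 4 (t=23: SET z = 16): {x=-21, z=16}
  after event 5 (t=29: SET z = 12): {x=-21, z=12}
  after event 6 (t=31: SET x = 29): {x=29, z=12}
  after event 7 (t=35: SET y = 10): {x=29, y=10, z=12}
  after event 8 (t=45: DEC z by 9): {x=29, y=10, z=3}
  after event 9 (t=50: DEC x by 8): {x=21, y=10, z=3}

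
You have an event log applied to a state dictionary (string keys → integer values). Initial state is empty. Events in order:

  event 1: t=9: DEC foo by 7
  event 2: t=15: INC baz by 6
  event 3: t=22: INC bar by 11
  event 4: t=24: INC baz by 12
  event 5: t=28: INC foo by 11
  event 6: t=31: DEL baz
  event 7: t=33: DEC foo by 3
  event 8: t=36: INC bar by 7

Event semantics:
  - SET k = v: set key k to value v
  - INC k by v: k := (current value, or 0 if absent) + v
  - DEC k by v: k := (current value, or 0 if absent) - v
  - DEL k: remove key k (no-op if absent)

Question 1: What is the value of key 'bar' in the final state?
Track key 'bar' through all 8 events:
  event 1 (t=9: DEC foo by 7): bar unchanged
  event 2 (t=15: INC baz by 6): bar unchanged
  event 3 (t=22: INC bar by 11): bar (absent) -> 11
  event 4 (t=24: INC baz by 12): bar unchanged
  event 5 (t=28: INC foo by 11): bar unchanged
  event 6 (t=31: DEL baz): bar unchanged
  event 7 (t=33: DEC foo by 3): bar unchanged
  event 8 (t=36: INC bar by 7): bar 11 -> 18
Final: bar = 18

Answer: 18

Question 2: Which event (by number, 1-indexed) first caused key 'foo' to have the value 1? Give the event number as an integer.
Answer: 7

Derivation:
Looking for first event where foo becomes 1:
  event 1: foo = -7
  event 2: foo = -7
  event 3: foo = -7
  event 4: foo = -7
  event 5: foo = 4
  event 6: foo = 4
  event 7: foo 4 -> 1  <-- first match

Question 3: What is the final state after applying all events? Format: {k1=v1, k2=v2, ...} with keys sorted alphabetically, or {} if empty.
  after event 1 (t=9: DEC foo by 7): {foo=-7}
  after event 2 (t=15: INC baz by 6): {baz=6, foo=-7}
  after event 3 (t=22: INC bar by 11): {bar=11, baz=6, foo=-7}
  after event 4 (t=24: INC baz by 12): {bar=11, baz=18, foo=-7}
  after event 5 (t=28: INC foo by 11): {bar=11, baz=18, foo=4}
  after event 6 (t=31: DEL baz): {bar=11, foo=4}
  after event 7 (t=33: DEC foo by 3): {bar=11, foo=1}
  after event 8 (t=36: INC bar by 7): {bar=18, foo=1}

Answer: {bar=18, foo=1}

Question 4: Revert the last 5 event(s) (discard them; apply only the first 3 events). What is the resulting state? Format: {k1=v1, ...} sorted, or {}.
Answer: {bar=11, baz=6, foo=-7}

Derivation:
Keep first 3 events (discard last 5):
  after event 1 (t=9: DEC foo by 7): {foo=-7}
  after event 2 (t=15: INC baz by 6): {baz=6, foo=-7}
  after event 3 (t=22: INC bar by 11): {bar=11, baz=6, foo=-7}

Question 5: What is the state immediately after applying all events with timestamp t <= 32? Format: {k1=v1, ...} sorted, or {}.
Apply events with t <= 32 (6 events):
  after event 1 (t=9: DEC foo by 7): {foo=-7}
  after event 2 (t=15: INC baz by 6): {baz=6, foo=-7}
  after event 3 (t=22: INC bar by 11): {bar=11, baz=6, foo=-7}
  after event 4 (t=24: INC baz by 12): {bar=11, baz=18, foo=-7}
  after event 5 (t=28: INC foo by 11): {bar=11, baz=18, foo=4}
  after event 6 (t=31: DEL baz): {bar=11, foo=4}

Answer: {bar=11, foo=4}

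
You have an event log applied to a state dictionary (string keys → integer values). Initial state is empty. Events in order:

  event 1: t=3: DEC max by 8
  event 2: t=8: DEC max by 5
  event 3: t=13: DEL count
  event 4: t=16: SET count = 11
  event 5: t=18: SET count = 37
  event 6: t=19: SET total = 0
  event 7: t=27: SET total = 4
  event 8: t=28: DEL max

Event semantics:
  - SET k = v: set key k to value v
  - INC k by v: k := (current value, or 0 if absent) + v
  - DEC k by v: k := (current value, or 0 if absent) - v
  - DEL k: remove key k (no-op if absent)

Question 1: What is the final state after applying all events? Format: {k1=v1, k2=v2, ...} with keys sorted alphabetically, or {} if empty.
  after event 1 (t=3: DEC max by 8): {max=-8}
  after event 2 (t=8: DEC max by 5): {max=-13}
  after event 3 (t=13: DEL count): {max=-13}
  after event 4 (t=16: SET count = 11): {count=11, max=-13}
  after event 5 (t=18: SET count = 37): {count=37, max=-13}
  after event 6 (t=19: SET total = 0): {count=37, max=-13, total=0}
  after event 7 (t=27: SET total = 4): {count=37, max=-13, total=4}
  after event 8 (t=28: DEL max): {count=37, total=4}

Answer: {count=37, total=4}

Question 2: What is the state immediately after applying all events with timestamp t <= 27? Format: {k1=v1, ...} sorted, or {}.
Answer: {count=37, max=-13, total=4}

Derivation:
Apply events with t <= 27 (7 events):
  after event 1 (t=3: DEC max by 8): {max=-8}
  after event 2 (t=8: DEC max by 5): {max=-13}
  after event 3 (t=13: DEL count): {max=-13}
  after event 4 (t=16: SET count = 11): {count=11, max=-13}
  after event 5 (t=18: SET count = 37): {count=37, max=-13}
  after event 6 (t=19: SET total = 0): {count=37, max=-13, total=0}
  after event 7 (t=27: SET total = 4): {count=37, max=-13, total=4}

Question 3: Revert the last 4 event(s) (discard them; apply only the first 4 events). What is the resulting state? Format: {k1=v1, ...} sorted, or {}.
Answer: {count=11, max=-13}

Derivation:
Keep first 4 events (discard last 4):
  after event 1 (t=3: DEC max by 8): {max=-8}
  after event 2 (t=8: DEC max by 5): {max=-13}
  after event 3 (t=13: DEL count): {max=-13}
  after event 4 (t=16: SET count = 11): {count=11, max=-13}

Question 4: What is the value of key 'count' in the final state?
Answer: 37

Derivation:
Track key 'count' through all 8 events:
  event 1 (t=3: DEC max by 8): count unchanged
  event 2 (t=8: DEC max by 5): count unchanged
  event 3 (t=13: DEL count): count (absent) -> (absent)
  event 4 (t=16: SET count = 11): count (absent) -> 11
  event 5 (t=18: SET count = 37): count 11 -> 37
  event 6 (t=19: SET total = 0): count unchanged
  event 7 (t=27: SET total = 4): count unchanged
  event 8 (t=28: DEL max): count unchanged
Final: count = 37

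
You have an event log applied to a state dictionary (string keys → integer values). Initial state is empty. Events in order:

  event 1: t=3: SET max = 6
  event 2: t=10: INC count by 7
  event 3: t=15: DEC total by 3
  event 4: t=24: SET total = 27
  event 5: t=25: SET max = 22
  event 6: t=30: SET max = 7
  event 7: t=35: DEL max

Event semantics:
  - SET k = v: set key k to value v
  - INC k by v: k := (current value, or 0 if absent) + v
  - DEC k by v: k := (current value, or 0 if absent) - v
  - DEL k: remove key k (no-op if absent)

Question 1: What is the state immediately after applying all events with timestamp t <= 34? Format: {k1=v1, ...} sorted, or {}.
Answer: {count=7, max=7, total=27}

Derivation:
Apply events with t <= 34 (6 events):
  after event 1 (t=3: SET max = 6): {max=6}
  after event 2 (t=10: INC count by 7): {count=7, max=6}
  after event 3 (t=15: DEC total by 3): {count=7, max=6, total=-3}
  after event 4 (t=24: SET total = 27): {count=7, max=6, total=27}
  after event 5 (t=25: SET max = 22): {count=7, max=22, total=27}
  after event 6 (t=30: SET max = 7): {count=7, max=7, total=27}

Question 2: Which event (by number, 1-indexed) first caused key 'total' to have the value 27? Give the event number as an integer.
Looking for first event where total becomes 27:
  event 3: total = -3
  event 4: total -3 -> 27  <-- first match

Answer: 4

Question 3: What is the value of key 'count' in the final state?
Answer: 7

Derivation:
Track key 'count' through all 7 events:
  event 1 (t=3: SET max = 6): count unchanged
  event 2 (t=10: INC count by 7): count (absent) -> 7
  event 3 (t=15: DEC total by 3): count unchanged
  event 4 (t=24: SET total = 27): count unchanged
  event 5 (t=25: SET max = 22): count unchanged
  event 6 (t=30: SET max = 7): count unchanged
  event 7 (t=35: DEL max): count unchanged
Final: count = 7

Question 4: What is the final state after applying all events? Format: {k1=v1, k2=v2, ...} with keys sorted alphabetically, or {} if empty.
Answer: {count=7, total=27}

Derivation:
  after event 1 (t=3: SET max = 6): {max=6}
  after event 2 (t=10: INC count by 7): {count=7, max=6}
  after event 3 (t=15: DEC total by 3): {count=7, max=6, total=-3}
  after event 4 (t=24: SET total = 27): {count=7, max=6, total=27}
  after event 5 (t=25: SET max = 22): {count=7, max=22, total=27}
  after event 6 (t=30: SET max = 7): {count=7, max=7, total=27}
  after event 7 (t=35: DEL max): {count=7, total=27}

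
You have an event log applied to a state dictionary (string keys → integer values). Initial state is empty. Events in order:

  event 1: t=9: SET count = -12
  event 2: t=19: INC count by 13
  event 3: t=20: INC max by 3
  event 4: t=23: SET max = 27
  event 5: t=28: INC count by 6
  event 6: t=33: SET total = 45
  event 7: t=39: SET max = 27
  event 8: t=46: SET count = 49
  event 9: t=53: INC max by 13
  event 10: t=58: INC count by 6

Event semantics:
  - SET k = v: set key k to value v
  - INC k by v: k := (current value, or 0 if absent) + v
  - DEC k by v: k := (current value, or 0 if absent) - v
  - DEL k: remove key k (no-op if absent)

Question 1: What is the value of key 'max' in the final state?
Track key 'max' through all 10 events:
  event 1 (t=9: SET count = -12): max unchanged
  event 2 (t=19: INC count by 13): max unchanged
  event 3 (t=20: INC max by 3): max (absent) -> 3
  event 4 (t=23: SET max = 27): max 3 -> 27
  event 5 (t=28: INC count by 6): max unchanged
  event 6 (t=33: SET total = 45): max unchanged
  event 7 (t=39: SET max = 27): max 27 -> 27
  event 8 (t=46: SET count = 49): max unchanged
  event 9 (t=53: INC max by 13): max 27 -> 40
  event 10 (t=58: INC count by 6): max unchanged
Final: max = 40

Answer: 40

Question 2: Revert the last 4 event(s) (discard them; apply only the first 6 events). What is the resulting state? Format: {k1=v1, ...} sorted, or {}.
Keep first 6 events (discard last 4):
  after event 1 (t=9: SET count = -12): {count=-12}
  after event 2 (t=19: INC count by 13): {count=1}
  after event 3 (t=20: INC max by 3): {count=1, max=3}
  after event 4 (t=23: SET max = 27): {count=1, max=27}
  after event 5 (t=28: INC count by 6): {count=7, max=27}
  after event 6 (t=33: SET total = 45): {count=7, max=27, total=45}

Answer: {count=7, max=27, total=45}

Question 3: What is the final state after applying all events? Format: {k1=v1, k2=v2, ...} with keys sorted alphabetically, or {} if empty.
  after event 1 (t=9: SET count = -12): {count=-12}
  after event 2 (t=19: INC count by 13): {count=1}
  after event 3 (t=20: INC max by 3): {count=1, max=3}
  after event 4 (t=23: SET max = 27): {count=1, max=27}
  after event 5 (t=28: INC count by 6): {count=7, max=27}
  after event 6 (t=33: SET total = 45): {count=7, max=27, total=45}
  after event 7 (t=39: SET max = 27): {count=7, max=27, total=45}
  after event 8 (t=46: SET count = 49): {count=49, max=27, total=45}
  after event 9 (t=53: INC max by 13): {count=49, max=40, total=45}
  after event 10 (t=58: INC count by 6): {count=55, max=40, total=45}

Answer: {count=55, max=40, total=45}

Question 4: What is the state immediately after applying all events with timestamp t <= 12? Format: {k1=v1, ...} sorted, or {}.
Apply events with t <= 12 (1 events):
  after event 1 (t=9: SET count = -12): {count=-12}

Answer: {count=-12}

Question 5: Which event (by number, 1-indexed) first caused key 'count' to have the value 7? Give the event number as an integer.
Looking for first event where count becomes 7:
  event 1: count = -12
  event 2: count = 1
  event 3: count = 1
  event 4: count = 1
  event 5: count 1 -> 7  <-- first match

Answer: 5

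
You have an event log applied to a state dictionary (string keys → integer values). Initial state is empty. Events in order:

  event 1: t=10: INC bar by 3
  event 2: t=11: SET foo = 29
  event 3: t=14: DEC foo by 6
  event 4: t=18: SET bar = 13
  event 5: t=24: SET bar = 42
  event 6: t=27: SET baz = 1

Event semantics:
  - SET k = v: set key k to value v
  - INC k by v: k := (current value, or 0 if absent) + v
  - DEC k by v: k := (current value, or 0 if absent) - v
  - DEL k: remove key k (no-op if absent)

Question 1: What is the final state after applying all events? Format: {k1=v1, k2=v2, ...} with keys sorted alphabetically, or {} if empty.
Answer: {bar=42, baz=1, foo=23}

Derivation:
  after event 1 (t=10: INC bar by 3): {bar=3}
  after event 2 (t=11: SET foo = 29): {bar=3, foo=29}
  after event 3 (t=14: DEC foo by 6): {bar=3, foo=23}
  after event 4 (t=18: SET bar = 13): {bar=13, foo=23}
  after event 5 (t=24: SET bar = 42): {bar=42, foo=23}
  after event 6 (t=27: SET baz = 1): {bar=42, baz=1, foo=23}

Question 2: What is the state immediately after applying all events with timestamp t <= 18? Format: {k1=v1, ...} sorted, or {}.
Apply events with t <= 18 (4 events):
  after event 1 (t=10: INC bar by 3): {bar=3}
  after event 2 (t=11: SET foo = 29): {bar=3, foo=29}
  after event 3 (t=14: DEC foo by 6): {bar=3, foo=23}
  after event 4 (t=18: SET bar = 13): {bar=13, foo=23}

Answer: {bar=13, foo=23}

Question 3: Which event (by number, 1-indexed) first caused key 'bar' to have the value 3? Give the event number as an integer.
Looking for first event where bar becomes 3:
  event 1: bar (absent) -> 3  <-- first match

Answer: 1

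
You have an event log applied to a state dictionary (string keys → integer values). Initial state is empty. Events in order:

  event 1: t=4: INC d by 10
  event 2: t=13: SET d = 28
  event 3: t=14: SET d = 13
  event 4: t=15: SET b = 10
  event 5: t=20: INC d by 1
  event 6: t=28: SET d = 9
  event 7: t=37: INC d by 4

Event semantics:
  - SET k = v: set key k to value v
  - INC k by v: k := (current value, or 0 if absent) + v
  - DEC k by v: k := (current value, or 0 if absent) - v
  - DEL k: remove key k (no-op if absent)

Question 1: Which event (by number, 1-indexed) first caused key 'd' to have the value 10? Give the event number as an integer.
Looking for first event where d becomes 10:
  event 1: d (absent) -> 10  <-- first match

Answer: 1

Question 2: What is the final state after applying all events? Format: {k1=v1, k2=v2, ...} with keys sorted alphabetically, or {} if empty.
  after event 1 (t=4: INC d by 10): {d=10}
  after event 2 (t=13: SET d = 28): {d=28}
  after event 3 (t=14: SET d = 13): {d=13}
  after event 4 (t=15: SET b = 10): {b=10, d=13}
  after event 5 (t=20: INC d by 1): {b=10, d=14}
  after event 6 (t=28: SET d = 9): {b=10, d=9}
  after event 7 (t=37: INC d by 4): {b=10, d=13}

Answer: {b=10, d=13}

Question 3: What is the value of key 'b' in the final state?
Track key 'b' through all 7 events:
  event 1 (t=4: INC d by 10): b unchanged
  event 2 (t=13: SET d = 28): b unchanged
  event 3 (t=14: SET d = 13): b unchanged
  event 4 (t=15: SET b = 10): b (absent) -> 10
  event 5 (t=20: INC d by 1): b unchanged
  event 6 (t=28: SET d = 9): b unchanged
  event 7 (t=37: INC d by 4): b unchanged
Final: b = 10

Answer: 10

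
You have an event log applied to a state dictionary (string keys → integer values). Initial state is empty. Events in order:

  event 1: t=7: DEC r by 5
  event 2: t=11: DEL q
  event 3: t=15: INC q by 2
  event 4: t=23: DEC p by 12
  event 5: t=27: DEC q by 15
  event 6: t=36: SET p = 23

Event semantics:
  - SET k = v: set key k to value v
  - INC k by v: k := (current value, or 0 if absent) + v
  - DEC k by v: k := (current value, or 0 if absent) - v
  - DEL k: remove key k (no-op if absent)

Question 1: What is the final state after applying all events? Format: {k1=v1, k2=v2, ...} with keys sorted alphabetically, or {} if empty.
Answer: {p=23, q=-13, r=-5}

Derivation:
  after event 1 (t=7: DEC r by 5): {r=-5}
  after event 2 (t=11: DEL q): {r=-5}
  after event 3 (t=15: INC q by 2): {q=2, r=-5}
  after event 4 (t=23: DEC p by 12): {p=-12, q=2, r=-5}
  after event 5 (t=27: DEC q by 15): {p=-12, q=-13, r=-5}
  after event 6 (t=36: SET p = 23): {p=23, q=-13, r=-5}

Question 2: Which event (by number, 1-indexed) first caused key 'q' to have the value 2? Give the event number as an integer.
Looking for first event where q becomes 2:
  event 3: q (absent) -> 2  <-- first match

Answer: 3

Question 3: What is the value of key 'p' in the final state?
Track key 'p' through all 6 events:
  event 1 (t=7: DEC r by 5): p unchanged
  event 2 (t=11: DEL q): p unchanged
  event 3 (t=15: INC q by 2): p unchanged
  event 4 (t=23: DEC p by 12): p (absent) -> -12
  event 5 (t=27: DEC q by 15): p unchanged
  event 6 (t=36: SET p = 23): p -12 -> 23
Final: p = 23

Answer: 23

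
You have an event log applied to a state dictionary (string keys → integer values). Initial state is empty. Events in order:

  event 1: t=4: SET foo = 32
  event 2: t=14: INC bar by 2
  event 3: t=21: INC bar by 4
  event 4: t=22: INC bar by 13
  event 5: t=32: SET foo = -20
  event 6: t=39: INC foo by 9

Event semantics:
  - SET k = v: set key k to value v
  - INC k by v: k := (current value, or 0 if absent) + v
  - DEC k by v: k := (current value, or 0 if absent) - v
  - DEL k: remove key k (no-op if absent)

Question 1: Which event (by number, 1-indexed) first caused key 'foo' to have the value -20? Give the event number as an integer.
Looking for first event where foo becomes -20:
  event 1: foo = 32
  event 2: foo = 32
  event 3: foo = 32
  event 4: foo = 32
  event 5: foo 32 -> -20  <-- first match

Answer: 5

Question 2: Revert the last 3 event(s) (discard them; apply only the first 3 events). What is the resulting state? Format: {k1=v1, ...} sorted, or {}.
Keep first 3 events (discard last 3):
  after event 1 (t=4: SET foo = 32): {foo=32}
  after event 2 (t=14: INC bar by 2): {bar=2, foo=32}
  after event 3 (t=21: INC bar by 4): {bar=6, foo=32}

Answer: {bar=6, foo=32}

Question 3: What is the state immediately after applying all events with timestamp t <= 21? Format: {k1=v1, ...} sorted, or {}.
Answer: {bar=6, foo=32}

Derivation:
Apply events with t <= 21 (3 events):
  after event 1 (t=4: SET foo = 32): {foo=32}
  after event 2 (t=14: INC bar by 2): {bar=2, foo=32}
  after event 3 (t=21: INC bar by 4): {bar=6, foo=32}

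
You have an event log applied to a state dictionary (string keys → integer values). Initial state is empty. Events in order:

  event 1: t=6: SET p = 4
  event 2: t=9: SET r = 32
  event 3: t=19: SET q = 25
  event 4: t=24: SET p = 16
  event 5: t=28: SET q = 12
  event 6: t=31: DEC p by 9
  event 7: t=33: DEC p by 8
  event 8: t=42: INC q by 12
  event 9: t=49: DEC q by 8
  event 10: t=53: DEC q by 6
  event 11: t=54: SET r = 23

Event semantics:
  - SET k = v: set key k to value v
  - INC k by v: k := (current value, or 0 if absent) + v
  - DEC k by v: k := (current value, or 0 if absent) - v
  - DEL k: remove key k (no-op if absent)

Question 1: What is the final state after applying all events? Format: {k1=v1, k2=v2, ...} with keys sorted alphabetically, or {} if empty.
Answer: {p=-1, q=10, r=23}

Derivation:
  after event 1 (t=6: SET p = 4): {p=4}
  after event 2 (t=9: SET r = 32): {p=4, r=32}
  after event 3 (t=19: SET q = 25): {p=4, q=25, r=32}
  after event 4 (t=24: SET p = 16): {p=16, q=25, r=32}
  after event 5 (t=28: SET q = 12): {p=16, q=12, r=32}
  after event 6 (t=31: DEC p by 9): {p=7, q=12, r=32}
  after event 7 (t=33: DEC p by 8): {p=-1, q=12, r=32}
  after event 8 (t=42: INC q by 12): {p=-1, q=24, r=32}
  after event 9 (t=49: DEC q by 8): {p=-1, q=16, r=32}
  after event 10 (t=53: DEC q by 6): {p=-1, q=10, r=32}
  after event 11 (t=54: SET r = 23): {p=-1, q=10, r=23}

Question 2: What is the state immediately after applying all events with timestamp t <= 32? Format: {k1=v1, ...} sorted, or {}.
Answer: {p=7, q=12, r=32}

Derivation:
Apply events with t <= 32 (6 events):
  after event 1 (t=6: SET p = 4): {p=4}
  after event 2 (t=9: SET r = 32): {p=4, r=32}
  after event 3 (t=19: SET q = 25): {p=4, q=25, r=32}
  after event 4 (t=24: SET p = 16): {p=16, q=25, r=32}
  after event 5 (t=28: SET q = 12): {p=16, q=12, r=32}
  after event 6 (t=31: DEC p by 9): {p=7, q=12, r=32}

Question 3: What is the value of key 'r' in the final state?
Track key 'r' through all 11 events:
  event 1 (t=6: SET p = 4): r unchanged
  event 2 (t=9: SET r = 32): r (absent) -> 32
  event 3 (t=19: SET q = 25): r unchanged
  event 4 (t=24: SET p = 16): r unchanged
  event 5 (t=28: SET q = 12): r unchanged
  event 6 (t=31: DEC p by 9): r unchanged
  event 7 (t=33: DEC p by 8): r unchanged
  event 8 (t=42: INC q by 12): r unchanged
  event 9 (t=49: DEC q by 8): r unchanged
  event 10 (t=53: DEC q by 6): r unchanged
  event 11 (t=54: SET r = 23): r 32 -> 23
Final: r = 23

Answer: 23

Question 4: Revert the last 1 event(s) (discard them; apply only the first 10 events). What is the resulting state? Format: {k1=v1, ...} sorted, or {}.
Keep first 10 events (discard last 1):
  after event 1 (t=6: SET p = 4): {p=4}
  after event 2 (t=9: SET r = 32): {p=4, r=32}
  after event 3 (t=19: SET q = 25): {p=4, q=25, r=32}
  after event 4 (t=24: SET p = 16): {p=16, q=25, r=32}
  after event 5 (t=28: SET q = 12): {p=16, q=12, r=32}
  after event 6 (t=31: DEC p by 9): {p=7, q=12, r=32}
  after event 7 (t=33: DEC p by 8): {p=-1, q=12, r=32}
  after event 8 (t=42: INC q by 12): {p=-1, q=24, r=32}
  after event 9 (t=49: DEC q by 8): {p=-1, q=16, r=32}
  after event 10 (t=53: DEC q by 6): {p=-1, q=10, r=32}

Answer: {p=-1, q=10, r=32}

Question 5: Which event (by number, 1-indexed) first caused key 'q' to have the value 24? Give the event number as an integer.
Looking for first event where q becomes 24:
  event 3: q = 25
  event 4: q = 25
  event 5: q = 12
  event 6: q = 12
  event 7: q = 12
  event 8: q 12 -> 24  <-- first match

Answer: 8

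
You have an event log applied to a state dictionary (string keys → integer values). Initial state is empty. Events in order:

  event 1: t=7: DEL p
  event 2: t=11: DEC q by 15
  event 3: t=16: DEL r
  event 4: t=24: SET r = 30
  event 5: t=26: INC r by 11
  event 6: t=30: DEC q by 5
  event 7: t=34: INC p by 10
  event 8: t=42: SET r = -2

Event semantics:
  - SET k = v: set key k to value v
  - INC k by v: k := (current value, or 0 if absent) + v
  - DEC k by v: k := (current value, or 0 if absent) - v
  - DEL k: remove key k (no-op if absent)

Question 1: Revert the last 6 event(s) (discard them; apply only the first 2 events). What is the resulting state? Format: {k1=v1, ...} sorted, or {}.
Answer: {q=-15}

Derivation:
Keep first 2 events (discard last 6):
  after event 1 (t=7: DEL p): {}
  after event 2 (t=11: DEC q by 15): {q=-15}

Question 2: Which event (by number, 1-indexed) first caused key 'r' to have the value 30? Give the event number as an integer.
Looking for first event where r becomes 30:
  event 4: r (absent) -> 30  <-- first match

Answer: 4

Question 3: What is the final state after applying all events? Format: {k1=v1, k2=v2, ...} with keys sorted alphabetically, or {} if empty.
Answer: {p=10, q=-20, r=-2}

Derivation:
  after event 1 (t=7: DEL p): {}
  after event 2 (t=11: DEC q by 15): {q=-15}
  after event 3 (t=16: DEL r): {q=-15}
  after event 4 (t=24: SET r = 30): {q=-15, r=30}
  after event 5 (t=26: INC r by 11): {q=-15, r=41}
  after event 6 (t=30: DEC q by 5): {q=-20, r=41}
  after event 7 (t=34: INC p by 10): {p=10, q=-20, r=41}
  after event 8 (t=42: SET r = -2): {p=10, q=-20, r=-2}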